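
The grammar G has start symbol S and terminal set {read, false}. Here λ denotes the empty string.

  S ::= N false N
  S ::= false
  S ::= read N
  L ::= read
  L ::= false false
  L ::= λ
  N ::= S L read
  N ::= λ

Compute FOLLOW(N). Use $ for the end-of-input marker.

{$, false, read}

FIRST(L): from L::=read we get {read}; from L::=false false we get {false}; from L::=λ we get {λ}. So FIRST(L) = {λ, false, read}.
FIRST(S): from S::=N false N we get {false, read}; from S::=false we get {false}; from S::=read N we get {read}. So FIRST(S) = {false, read}.
FIRST(N): from N::=S L read we get {false, read}; from N::=λ we get {λ}. So FIRST(N) = {λ, false, read}.
FOLLOW(S) includes $ since S is the start symbol.
FOLLOW(S): in N::=S L read, S is followed by L read with FIRST {false, read}. Thus FOLLOW(S) = {$, false, read}.
FOLLOW(L): in N::=S L read, L is followed by read with FIRST {read}. Thus FOLLOW(L) = {read}.
FOLLOW(N): in S::=N false N (occurrence 1), N is followed by false N with FIRST {false}; in S::=N false N (occurrence 2), the suffix after N is empty, so FOLLOW(N) ⊇ FOLLOW(S) = {$, false, read}; in S::=read N, the suffix after N is empty, so FOLLOW(N) ⊇ FOLLOW(S) = {$, false, read}. Thus FOLLOW(N) = {$, false, read}.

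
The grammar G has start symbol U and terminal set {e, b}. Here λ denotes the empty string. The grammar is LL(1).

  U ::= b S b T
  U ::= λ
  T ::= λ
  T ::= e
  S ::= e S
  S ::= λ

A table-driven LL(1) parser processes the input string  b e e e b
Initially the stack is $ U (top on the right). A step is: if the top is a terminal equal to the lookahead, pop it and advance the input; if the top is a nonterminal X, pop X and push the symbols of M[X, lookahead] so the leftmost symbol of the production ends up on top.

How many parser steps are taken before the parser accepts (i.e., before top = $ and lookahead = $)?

11

      Stack      Input        Action
   1  $ U        b e e e b $  expand U ::= b S b T
   2  $ T b S b  b e e e b $  match b
   3  $ T b S    e e e b $    expand S ::= e S
   4  $ T b S e  e e e b $    match e
   5  $ T b S    e e b $      expand S ::= e S
   6  $ T b S e  e e b $      match e
   7  $ T b S    e b $        expand S ::= e S
   8  $ T b S e  e b $        match e
   9  $ T b S    b $          expand S ::= λ
  10  $ T b      b $          match b
  11  $ T        $            expand T ::= λ
Accept reached after 11 steps.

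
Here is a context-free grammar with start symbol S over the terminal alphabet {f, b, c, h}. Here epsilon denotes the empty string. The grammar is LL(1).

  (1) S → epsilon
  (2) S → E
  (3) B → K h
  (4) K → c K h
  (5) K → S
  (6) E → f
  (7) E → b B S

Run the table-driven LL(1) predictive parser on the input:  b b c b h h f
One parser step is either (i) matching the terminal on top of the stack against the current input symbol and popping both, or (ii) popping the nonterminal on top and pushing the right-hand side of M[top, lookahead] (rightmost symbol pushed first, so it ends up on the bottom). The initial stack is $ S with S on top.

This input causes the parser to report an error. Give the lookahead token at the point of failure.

f

      Stack              Input            Action
   1  $ S                b b c b h h f $  expand S → E
   2  $ E                b b c b h h f $  expand E → b B S
   3  $ S B b            b b c b h h f $  match b
   4  $ S B              b c b h h f $    expand B → K h
   5  $ S h K            b c b h h f $    expand K → S
   6  $ S h S            b c b h h f $    expand S → E
   7  $ S h E            b c b h h f $    expand E → b B S
   8  $ S h S B b        b c b h h f $    match b
   9  $ S h S B          c b h h f $      expand B → K h
  10  $ S h S h K        c b h h f $      expand K → c K h
  11  $ S h S h h K c    c b h h f $      match c
  12  $ S h S h h K      b h h f $        expand K → S
  13  $ S h S h h S      b h h f $        expand S → E
  14  $ S h S h h E      b h h f $        expand E → b B S
  15  $ S h S h h S B b  b h h f $        match b
  16  $ S h S h h S B    h h f $          expand B → K h
  17  $ S h S h h S h K  h h f $          expand K → S
  18  $ S h S h h S h S  h h f $          expand S → epsilon
  19  $ S h S h h S h    h h f $          match h
  20  $ S h S h h S      h f $            expand S → epsilon
  21  $ S h S h h        h f $            match h
  22  $ S h S h          f $              error: top is terminal h but lookahead is f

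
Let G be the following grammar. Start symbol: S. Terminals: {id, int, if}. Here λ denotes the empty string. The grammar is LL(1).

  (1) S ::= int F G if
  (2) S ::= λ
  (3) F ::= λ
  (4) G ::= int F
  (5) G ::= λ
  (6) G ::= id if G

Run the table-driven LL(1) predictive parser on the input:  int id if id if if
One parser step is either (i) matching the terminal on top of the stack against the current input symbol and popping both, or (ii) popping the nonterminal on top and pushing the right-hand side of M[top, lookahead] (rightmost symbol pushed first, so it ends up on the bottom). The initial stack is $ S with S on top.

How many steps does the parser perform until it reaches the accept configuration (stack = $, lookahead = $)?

      Stack         Input                 Action
   1  $ S           int id if id if if $  expand S ::= int F G if
   2  $ if G F int  int id if id if if $  match int
   3  $ if G F      id if id if if $      expand F ::= λ
   4  $ if G        id if id if if $      expand G ::= id if G
   5  $ if G if id  id if id if if $      match id
   6  $ if G if     if id if if $         match if
   7  $ if G        id if if $            expand G ::= id if G
   8  $ if G if id  id if if $            match id
   9  $ if G if     if if $               match if
  10  $ if G        if $                  expand G ::= λ
  11  $ if          if $                  match if
Accept reached after 11 steps.

11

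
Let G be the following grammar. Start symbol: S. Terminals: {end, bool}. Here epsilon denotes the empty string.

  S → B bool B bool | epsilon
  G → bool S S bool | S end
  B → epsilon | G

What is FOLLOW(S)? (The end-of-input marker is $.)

{$, bool, end}

FIRST(S) = {epsilon, bool, end}  (via B bool B bool)
FIRST(G) = {bool, end}  (via S end)
FIRST(B) = {epsilon, bool, end}  (via G)
FOLLOW(S) includes $ since S is the start symbol.
FOLLOW(S): in G→bool S S bool (occurrence 1), S is followed by S bool with FIRST {bool, end}; in G→bool S S bool (occurrence 2), S is followed by bool with FIRST {bool}; in G→S end, S is followed by end with FIRST {end}. Thus FOLLOW(S) = {$, bool, end}.
FOLLOW(B): in S→B bool B bool (occurrence 1), B is followed by bool B bool with FIRST {bool}; in S→B bool B bool (occurrence 2), B is followed by bool with FIRST {bool}. Thus FOLLOW(B) = {bool}.
FOLLOW(G): in B→G, the suffix after G is empty, so FOLLOW(G) ⊇ FOLLOW(B) = {bool}. Thus FOLLOW(G) = {bool}.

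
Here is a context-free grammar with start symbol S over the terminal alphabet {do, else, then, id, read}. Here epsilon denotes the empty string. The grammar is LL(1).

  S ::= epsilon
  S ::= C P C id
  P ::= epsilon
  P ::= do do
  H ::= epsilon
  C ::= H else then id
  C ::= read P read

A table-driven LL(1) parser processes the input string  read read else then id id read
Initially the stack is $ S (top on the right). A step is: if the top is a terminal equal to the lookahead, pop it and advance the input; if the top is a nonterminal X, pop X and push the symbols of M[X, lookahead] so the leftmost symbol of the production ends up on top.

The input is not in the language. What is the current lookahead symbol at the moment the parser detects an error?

step 1: stack=$ S  input=read read else then id id read $  — expand S ::= C P C id
step 2: stack=$ id C P C  input=read read else then id id read $  — expand C ::= read P read
step 3: stack=$ id C P read P read  input=read read else then id id read $  — match read
step 4: stack=$ id C P read P  input=read else then id id read $  — expand P ::= epsilon
step 5: stack=$ id C P read  input=read else then id id read $  — match read
step 6: stack=$ id C P  input=else then id id read $  — expand P ::= epsilon
step 7: stack=$ id C  input=else then id id read $  — expand C ::= H else then id
step 8: stack=$ id id then else H  input=else then id id read $  — expand H ::= epsilon
step 9: stack=$ id id then else  input=else then id id read $  — match else
step 10: stack=$ id id then  input=then id id read $  — match then
step 11: stack=$ id id  input=id id read $  — match id
step 12: stack=$ id  input=id read $  — match id
step 13: stack=$  input=read $  — error: stack empty but input remains

read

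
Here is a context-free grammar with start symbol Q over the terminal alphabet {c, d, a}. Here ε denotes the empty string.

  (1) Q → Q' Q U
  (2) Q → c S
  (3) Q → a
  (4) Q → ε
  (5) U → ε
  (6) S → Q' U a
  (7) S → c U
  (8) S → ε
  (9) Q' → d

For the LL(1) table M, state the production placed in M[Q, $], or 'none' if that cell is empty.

Q → ε

FIRST(U) = {ε}
FIRST(Q') = {d}
FIRST(Q) = {ε, a, c, d}  (via Q' Q U)
FIRST(S) = {ε, c, d}  (via Q' U a)
FOLLOW(Q) includes $ since Q is the start symbol.
FOLLOW(Q): in Q→Q' Q U, Q is followed by U with FIRST {ε}; in Q→Q' Q U, the suffix after Q is nullable (adds nothing new). Thus FOLLOW(Q) = {$}.
For Q → Q' Q U: FIRST(Q' Q U) = {d}, so it goes in M[Q, t] for t ∈ {d}.
For Q → c S: FIRST(c S) = {c}, so it goes in M[Q, t] for t ∈ {c}.
For Q → a: FIRST(a) = {a}, so it goes in M[Q, t] for t ∈ {a}.
For Q → ε: FIRST(ε) = {ε}, so it goes in M[Q, t] for t ∈ {}; since ε ∈ FIRST, also for every t ∈ FOLLOW(Q) = {$}.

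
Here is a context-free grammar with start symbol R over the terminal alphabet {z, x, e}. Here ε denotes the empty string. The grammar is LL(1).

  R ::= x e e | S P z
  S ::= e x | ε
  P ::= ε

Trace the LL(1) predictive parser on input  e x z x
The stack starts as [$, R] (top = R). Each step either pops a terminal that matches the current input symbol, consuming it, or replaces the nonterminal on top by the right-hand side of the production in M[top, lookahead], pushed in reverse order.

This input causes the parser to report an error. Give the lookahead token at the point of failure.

     Stack      Input      Action
  1  $ R        e x z x $  expand R ::= S P z
  2  $ z P S    e x z x $  expand S ::= e x
  3  $ z P x e  e x z x $  match e
  4  $ z P x    x z x $    match x
  5  $ z P      z x $      expand P ::= ε
  6  $ z        z x $      match z
  7  $          x $        error: stack empty but input remains

x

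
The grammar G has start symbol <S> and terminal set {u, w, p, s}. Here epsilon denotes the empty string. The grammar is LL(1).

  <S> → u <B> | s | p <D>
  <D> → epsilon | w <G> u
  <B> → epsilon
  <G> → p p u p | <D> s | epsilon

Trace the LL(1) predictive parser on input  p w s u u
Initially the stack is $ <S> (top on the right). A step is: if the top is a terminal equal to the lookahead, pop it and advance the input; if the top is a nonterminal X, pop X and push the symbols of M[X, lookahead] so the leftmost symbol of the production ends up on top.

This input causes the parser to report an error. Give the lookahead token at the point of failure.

step 1: stack=$ <S>  input=p w s u u $  — expand <S> → p <D>
step 2: stack=$ <D> p  input=p w s u u $  — match p
step 3: stack=$ <D>  input=w s u u $  — expand <D> → w <G> u
step 4: stack=$ u <G> w  input=w s u u $  — match w
step 5: stack=$ u <G>  input=s u u $  — expand <G> → <D> s
step 6: stack=$ u s <D>  input=s u u $  — expand <D> → epsilon
step 7: stack=$ u s  input=s u u $  — match s
step 8: stack=$ u  input=u u $  — match u
step 9: stack=$  input=u $  — error: stack empty but input remains

u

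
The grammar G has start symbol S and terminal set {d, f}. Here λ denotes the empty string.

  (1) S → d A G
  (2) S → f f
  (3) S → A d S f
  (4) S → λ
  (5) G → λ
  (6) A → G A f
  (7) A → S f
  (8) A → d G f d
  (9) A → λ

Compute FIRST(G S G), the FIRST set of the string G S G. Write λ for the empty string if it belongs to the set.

{λ, d, f}

FIRST(G): from G→λ we get {λ}. So FIRST(G) = {λ}.
FIRST(S): from S→d A G we get {d}; from S→f f we get {f}; from S→A d S f we get {d, f}; from S→λ we get {λ}. So FIRST(S) = {λ, d, f}.
FIRST(A): from A→G A f we get {d, f}; from A→S f we get {d, f}; from A→d G f d we get {d}; from A→λ we get {λ}. So FIRST(A) = {λ, d, f}.
FIRST(G S G): take FIRST of each symbol in turn, carrying on past any symbol whose FIRST contains λ; result {λ, d, f}.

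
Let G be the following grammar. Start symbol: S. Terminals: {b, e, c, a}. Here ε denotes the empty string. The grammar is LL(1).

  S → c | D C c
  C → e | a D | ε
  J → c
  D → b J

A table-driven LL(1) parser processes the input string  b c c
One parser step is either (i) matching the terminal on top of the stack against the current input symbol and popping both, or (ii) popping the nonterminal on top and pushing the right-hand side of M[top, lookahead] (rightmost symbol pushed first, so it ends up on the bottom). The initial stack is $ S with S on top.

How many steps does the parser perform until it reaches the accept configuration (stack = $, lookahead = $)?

7

step 1: stack=$ S  input=b c c $  — expand S → D C c
step 2: stack=$ c C D  input=b c c $  — expand D → b J
step 3: stack=$ c C J b  input=b c c $  — match b
step 4: stack=$ c C J  input=c c $  — expand J → c
step 5: stack=$ c C c  input=c c $  — match c
step 6: stack=$ c C  input=c $  — expand C → ε
step 7: stack=$ c  input=c $  — match c
Accept reached after 7 steps.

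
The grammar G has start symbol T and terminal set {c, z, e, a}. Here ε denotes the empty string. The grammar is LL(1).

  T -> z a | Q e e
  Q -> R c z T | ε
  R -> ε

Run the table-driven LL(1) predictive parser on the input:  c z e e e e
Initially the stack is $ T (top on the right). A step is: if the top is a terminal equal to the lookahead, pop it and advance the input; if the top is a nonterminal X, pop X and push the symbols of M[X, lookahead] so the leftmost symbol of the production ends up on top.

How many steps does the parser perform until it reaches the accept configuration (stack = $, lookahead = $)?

step 1: stack=$ T  input=c z e e e e $  — expand T -> Q e e
step 2: stack=$ e e Q  input=c z e e e e $  — expand Q -> R c z T
step 3: stack=$ e e T z c R  input=c z e e e e $  — expand R -> ε
step 4: stack=$ e e T z c  input=c z e e e e $  — match c
step 5: stack=$ e e T z  input=z e e e e $  — match z
step 6: stack=$ e e T  input=e e e e $  — expand T -> Q e e
step 7: stack=$ e e e e Q  input=e e e e $  — expand Q -> ε
step 8: stack=$ e e e e  input=e e e e $  — match e
step 9: stack=$ e e e  input=e e e $  — match e
step 10: stack=$ e e  input=e e $  — match e
step 11: stack=$ e  input=e $  — match e
Accept reached after 11 steps.

11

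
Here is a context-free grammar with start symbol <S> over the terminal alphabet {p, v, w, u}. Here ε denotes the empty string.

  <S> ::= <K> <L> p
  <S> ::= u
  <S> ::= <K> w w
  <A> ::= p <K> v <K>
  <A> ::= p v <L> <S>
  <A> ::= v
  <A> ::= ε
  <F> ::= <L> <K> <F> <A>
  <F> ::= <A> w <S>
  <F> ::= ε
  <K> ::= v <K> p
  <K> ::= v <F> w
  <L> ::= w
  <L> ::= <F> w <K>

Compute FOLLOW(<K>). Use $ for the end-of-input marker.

FIRST(<A>): from <A>::=p <K> v <K> we get {p}; from <A>::=p v <L> <S> we get {p}; from <A>::=v we get {v}; from <A>::=ε we get {ε}. So FIRST(<A>) = {ε, p, v}.
FIRST(<K>): from <K>::=v <K> p we get {v}; from <K>::=v <F> w we get {v}. So FIRST(<K>) = {v}.
FIRST(<S>): from <S>::=<K> <L> p we get {v}; from <S>::=u we get {u}; from <S>::=<K> w w we get {v}. So FIRST(<S>) = {u, v}.
FIRST(<F>): from <F>::=<L> <K> <F> <A> we get {p, v, w}; from <F>::=<A> w <S> we get {p, v, w}; from <F>::=ε we get {ε}. So FIRST(<F>) = {ε, p, v, w}.
FIRST(<L>): from <L>::=w we get {w}; from <L>::=<F> w <K> we get {p, v, w}. So FIRST(<L>) = {p, v, w}.
FOLLOW(<S>) includes $ since <S> is the start symbol.
FOLLOW(<F>): in <F>::=<L> <K> <F> <A>, <F> is followed by <A> with FIRST {ε, p, v}; in <F>::=<L> <K> <F> <A>, the suffix after <F> is nullable (adds nothing new); in <K>::=v <F> w, <F> is followed by w with FIRST {w}; in <L>::=<F> w <K>, <F> is followed by w <K> with FIRST {w}. Thus FOLLOW(<F>) = {p, v, w}.
FOLLOW(<A>): in <F>::=<L> <K> <F> <A>, the suffix after <A> is empty, so FOLLOW(<A>) ⊇ FOLLOW(<F>) = {p, v, w}; in <F>::=<A> w <S>, <A> is followed by w <S> with FIRST {w}. Thus FOLLOW(<A>) = {p, v, w}.
FOLLOW(<S>): in <A>::=p v <L> <S>, the suffix after <S> is empty, so FOLLOW(<S>) ⊇ FOLLOW(<A>) = {p, v, w}; in <F>::=<A> w <S>, the suffix after <S> is empty, so FOLLOW(<S>) ⊇ FOLLOW(<F>) = {p, v, w}. Thus FOLLOW(<S>) = {$, p, v, w}.
FOLLOW(<L>): in <S>::=<K> <L> p, <L> is followed by p with FIRST {p}; in <A>::=p v <L> <S>, <L> is followed by <S> with FIRST {u, v}; in <F>::=<L> <K> <F> <A>, <L> is followed by <K> <F> <A> with FIRST {v}. Thus FOLLOW(<L>) = {p, u, v}.
FOLLOW(<K>): in <S>::=<K> <L> p, <K> is followed by <L> p with FIRST {p, v, w}; in <S>::=<K> w w, <K> is followed by w w with FIRST {w}; in <A>::=p <K> v <K> (occurrence 1), <K> is followed by v <K> with FIRST {v}; in <A>::=p <K> v <K> (occurrence 2), the suffix after <K> is empty, so FOLLOW(<K>) ⊇ FOLLOW(<A>) = {p, v, w}; in <F>::=<L> <K> <F> <A>, <K> is followed by <F> <A> with FIRST {ε, p, v, w}; in <F>::=<L> <K> <F> <A>, the suffix after <K> is nullable, so FOLLOW(<K>) ⊇ FOLLOW(<F>) = {p, v, w}; in <K>::=v <K> p, <K> is followed by p with FIRST {p}; in <L>::=<F> w <K>, the suffix after <K> is empty, so FOLLOW(<K>) ⊇ FOLLOW(<L>) = {p, u, v}. Thus FOLLOW(<K>) = {p, u, v, w}.

{p, u, v, w}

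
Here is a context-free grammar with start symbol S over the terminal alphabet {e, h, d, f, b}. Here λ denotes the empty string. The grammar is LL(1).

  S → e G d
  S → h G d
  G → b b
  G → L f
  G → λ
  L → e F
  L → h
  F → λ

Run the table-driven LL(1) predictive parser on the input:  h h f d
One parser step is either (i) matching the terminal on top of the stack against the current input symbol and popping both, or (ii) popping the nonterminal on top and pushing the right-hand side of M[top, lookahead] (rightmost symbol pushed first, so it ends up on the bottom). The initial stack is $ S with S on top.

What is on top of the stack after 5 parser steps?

step 1: stack=$ S  input=h h f d $  — expand S → h G d
step 2: stack=$ d G h  input=h h f d $  — match h
step 3: stack=$ d G  input=h f d $  — expand G → L f
step 4: stack=$ d f L  input=h f d $  — expand L → h
step 5: stack=$ d f h  input=h f d $  — match h
Stack after step 5: $ d f (top = f).

f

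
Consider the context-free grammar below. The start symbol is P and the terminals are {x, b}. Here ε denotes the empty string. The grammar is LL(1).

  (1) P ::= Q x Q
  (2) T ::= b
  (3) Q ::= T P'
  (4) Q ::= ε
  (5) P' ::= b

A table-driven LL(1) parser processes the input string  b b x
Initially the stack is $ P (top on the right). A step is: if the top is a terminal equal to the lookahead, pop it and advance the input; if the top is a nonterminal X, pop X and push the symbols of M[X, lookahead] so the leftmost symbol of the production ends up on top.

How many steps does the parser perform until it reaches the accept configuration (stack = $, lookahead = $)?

     Stack       Input    Action
  1  $ P         b b x $  expand P ::= Q x Q
  2  $ Q x Q     b b x $  expand Q ::= T P'
  3  $ Q x P' T  b b x $  expand T ::= b
  4  $ Q x P' b  b b x $  match b
  5  $ Q x P'    b x $    expand P' ::= b
  6  $ Q x b     b x $    match b
  7  $ Q x       x $      match x
  8  $ Q         $        expand Q ::= ε
Accept reached after 8 steps.

8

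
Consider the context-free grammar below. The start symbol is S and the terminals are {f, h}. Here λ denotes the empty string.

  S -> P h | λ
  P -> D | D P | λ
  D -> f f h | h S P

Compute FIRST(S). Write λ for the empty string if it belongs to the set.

FIRST(D) = {f, h}
FIRST(P) = {λ, f, h}  (via D, D P)
FIRST(S) = {λ, f, h}  (via P h)

{λ, f, h}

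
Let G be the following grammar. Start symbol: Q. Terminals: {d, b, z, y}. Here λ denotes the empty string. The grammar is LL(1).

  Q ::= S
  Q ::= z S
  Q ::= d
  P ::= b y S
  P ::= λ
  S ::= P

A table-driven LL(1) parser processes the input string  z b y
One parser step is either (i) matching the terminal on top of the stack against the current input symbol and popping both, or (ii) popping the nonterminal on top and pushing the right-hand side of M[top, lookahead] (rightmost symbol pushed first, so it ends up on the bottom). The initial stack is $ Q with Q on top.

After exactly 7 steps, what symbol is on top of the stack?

P

step 1: stack=$ Q  input=z b y $  — expand Q ::= z S
step 2: stack=$ S z  input=z b y $  — match z
step 3: stack=$ S  input=b y $  — expand S ::= P
step 4: stack=$ P  input=b y $  — expand P ::= b y S
step 5: stack=$ S y b  input=b y $  — match b
step 6: stack=$ S y  input=y $  — match y
step 7: stack=$ S  input=$  — expand S ::= P
Stack after step 7: $ P (top = P).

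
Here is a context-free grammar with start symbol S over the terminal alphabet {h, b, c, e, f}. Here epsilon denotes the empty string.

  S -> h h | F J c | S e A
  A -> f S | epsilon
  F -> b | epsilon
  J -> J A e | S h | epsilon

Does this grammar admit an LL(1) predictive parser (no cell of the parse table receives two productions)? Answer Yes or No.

No

FIRST(S) = {b, c, e, f, h}
FIRST(A) = {epsilon, f}
FIRST(F) = {epsilon, b}
FIRST(J) = {epsilon, b, c, e, f, h}
FOLLOW(S) = {$, e, h}
FOLLOW(A) = {$, e, h}
FOLLOW(F) = {b, c, e, f, h}
FOLLOW(J) = {c, e, f}
Cell M[F, b] receives both F -> b and F -> epsilon — the grammar is not LL(1).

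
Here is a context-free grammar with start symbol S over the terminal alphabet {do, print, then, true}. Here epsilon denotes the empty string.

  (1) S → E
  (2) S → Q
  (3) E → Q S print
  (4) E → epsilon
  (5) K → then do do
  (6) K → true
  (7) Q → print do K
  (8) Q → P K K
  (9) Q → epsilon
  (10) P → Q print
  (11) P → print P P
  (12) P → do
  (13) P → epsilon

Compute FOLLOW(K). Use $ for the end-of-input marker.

{$, do, print, then, true}

FIRST(K): from K→then do do we get {then}; from K→true we get {true}. So FIRST(K) = {then, true}.
FIRST(S): from S→E we get {epsilon, do, print, then, true}; from S→Q we get {epsilon, do, print, then, true}. So FIRST(S) = {epsilon, do, print, then, true}.
FIRST(E): from E→Q S print we get {do, print, then, true}; from E→epsilon we get {epsilon}. So FIRST(E) = {epsilon, do, print, then, true}.
FIRST(Q): from Q→print do K we get {print}; from Q→P K K we get {do, print, then, true}; from Q→epsilon we get {epsilon}. So FIRST(Q) = {epsilon, do, print, then, true}.
FIRST(P): from P→Q print we get {do, print, then, true}; from P→print P P we get {print}; from P→do we get {do}; from P→epsilon we get {epsilon}. So FIRST(P) = {epsilon, do, print, then, true}.
FOLLOW(S) includes $ since S is the start symbol.
FOLLOW(S): in E→Q S print, S is followed by print with FIRST {print}. Thus FOLLOW(S) = {$, print}.
FOLLOW(E): in S→E, the suffix after E is empty, so FOLLOW(E) ⊇ FOLLOW(S) = {$, print}. Thus FOLLOW(E) = {$, print}.
FOLLOW(Q): in S→Q, the suffix after Q is empty, so FOLLOW(Q) ⊇ FOLLOW(S) = {$, print}; in E→Q S print, Q is followed by S print with FIRST {do, print, then, true}; in P→Q print, Q is followed by print with FIRST {print}. Thus FOLLOW(Q) = {$, do, print, then, true}.
FOLLOW(K): in Q→print do K, the suffix after K is empty, so FOLLOW(K) ⊇ FOLLOW(Q) = {$, do, print, then, true}; in Q→P K K (occurrence 1), K is followed by K with FIRST {then, true}; in Q→P K K (occurrence 2), the suffix after K is empty, so FOLLOW(K) ⊇ FOLLOW(Q) = {$, do, print, then, true}. Thus FOLLOW(K) = {$, do, print, then, true}.
FOLLOW(P): in Q→P K K, P is followed by K K with FIRST {then, true}; in P→print P P (occurrence 1), P is followed by P with FIRST {epsilon, do, print, then, true}; in P→print P P (occurrence 1), the suffix after P is nullable (adds nothing new); in P→print P P (occurrence 2), the suffix after P is empty (adds nothing new). Thus FOLLOW(P) = {do, print, then, true}.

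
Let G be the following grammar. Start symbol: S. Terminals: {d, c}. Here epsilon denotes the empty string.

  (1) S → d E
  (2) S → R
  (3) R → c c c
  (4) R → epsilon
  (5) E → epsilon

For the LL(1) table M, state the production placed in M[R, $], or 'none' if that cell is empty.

FIRST(R) = {epsilon, c}
FIRST(E) = {epsilon}
FIRST(S) = {epsilon, c, d}  (via R)
FOLLOW(S) includes $ since S is the start symbol.
FOLLOW(S): S appears on no right-hand side. Thus FOLLOW(S) = {$}.
FOLLOW(R): in S→R, the suffix after R is empty, so FOLLOW(R) ⊇ FOLLOW(S) = {$}. Thus FOLLOW(R) = {$}.
For R → c c c: FIRST(c c c) = {c}, so it goes in M[R, t] for t ∈ {c}.
For R → epsilon: FIRST(epsilon) = {epsilon}, so it goes in M[R, t] for t ∈ {}; since epsilon ∈ FIRST, also for every t ∈ FOLLOW(R) = {$}.

R → epsilon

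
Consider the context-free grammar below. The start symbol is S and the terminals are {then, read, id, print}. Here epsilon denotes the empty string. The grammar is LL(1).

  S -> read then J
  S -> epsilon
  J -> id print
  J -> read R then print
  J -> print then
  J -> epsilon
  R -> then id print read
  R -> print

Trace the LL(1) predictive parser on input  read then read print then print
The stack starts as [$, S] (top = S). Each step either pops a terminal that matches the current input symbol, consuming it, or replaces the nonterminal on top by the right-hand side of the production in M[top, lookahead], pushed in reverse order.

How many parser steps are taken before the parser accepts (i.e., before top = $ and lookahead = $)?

step 1: stack=$ S  input=read then read print then print $  — expand S -> read then J
step 2: stack=$ J then read  input=read then read print then print $  — match read
step 3: stack=$ J then  input=then read print then print $  — match then
step 4: stack=$ J  input=read print then print $  — expand J -> read R then print
step 5: stack=$ print then R read  input=read print then print $  — match read
step 6: stack=$ print then R  input=print then print $  — expand R -> print
step 7: stack=$ print then print  input=print then print $  — match print
step 8: stack=$ print then  input=then print $  — match then
step 9: stack=$ print  input=print $  — match print
Accept reached after 9 steps.

9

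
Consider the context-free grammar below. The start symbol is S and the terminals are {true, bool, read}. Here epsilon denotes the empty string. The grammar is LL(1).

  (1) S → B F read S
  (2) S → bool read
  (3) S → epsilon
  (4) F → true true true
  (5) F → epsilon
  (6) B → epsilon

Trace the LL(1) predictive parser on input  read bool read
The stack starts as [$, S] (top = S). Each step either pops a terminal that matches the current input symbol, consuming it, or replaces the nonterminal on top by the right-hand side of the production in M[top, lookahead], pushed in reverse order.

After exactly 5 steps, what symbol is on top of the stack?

     Stack         Input             Action
  1  $ S           read bool read $  expand S → B F read S
  2  $ S read F B  read bool read $  expand B → epsilon
  3  $ S read F    read bool read $  expand F → epsilon
  4  $ S read      read bool read $  match read
  5  $ S           bool read $       expand S → bool read
Stack after step 5: $ read bool (top = bool).

bool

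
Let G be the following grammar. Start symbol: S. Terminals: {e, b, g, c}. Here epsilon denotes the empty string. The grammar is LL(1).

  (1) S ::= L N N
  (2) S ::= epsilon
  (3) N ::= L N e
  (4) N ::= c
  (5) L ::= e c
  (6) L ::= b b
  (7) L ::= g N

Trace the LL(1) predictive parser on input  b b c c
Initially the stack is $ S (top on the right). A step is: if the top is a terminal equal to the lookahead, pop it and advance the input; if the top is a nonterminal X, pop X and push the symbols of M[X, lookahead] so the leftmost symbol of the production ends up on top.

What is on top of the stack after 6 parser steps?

N

     Stack      Input      Action
  1  $ S        b b c c $  expand S ::= L N N
  2  $ N N L    b b c c $  expand L ::= b b
  3  $ N N b b  b b c c $  match b
  4  $ N N b    b c c $    match b
  5  $ N N      c c $      expand N ::= c
  6  $ N c      c c $      match c
Stack after step 6: $ N (top = N).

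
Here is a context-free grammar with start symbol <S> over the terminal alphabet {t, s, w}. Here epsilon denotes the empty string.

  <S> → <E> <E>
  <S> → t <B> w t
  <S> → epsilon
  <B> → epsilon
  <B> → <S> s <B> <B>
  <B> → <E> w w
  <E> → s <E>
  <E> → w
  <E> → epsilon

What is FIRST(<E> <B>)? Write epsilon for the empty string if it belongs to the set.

{epsilon, s, t, w}

FIRST(<E>): from <E>→s <E> we get {s}; from <E>→w we get {w}; from <E>→epsilon we get {epsilon}. So FIRST(<E>) = {epsilon, s, w}.
FIRST(<S>): from <S>→<E> <E> we get {epsilon, s, w}; from <S>→t <B> w t we get {t}; from <S>→epsilon we get {epsilon}. So FIRST(<S>) = {epsilon, s, t, w}.
FIRST(<B>): from <B>→epsilon we get {epsilon}; from <B>→<S> s <B> <B> we get {s, t, w}; from <B>→<E> w w we get {s, w}. So FIRST(<B>) = {epsilon, s, t, w}.
FIRST(<E> <B>): take FIRST of each symbol in turn, carrying on past any symbol whose FIRST contains epsilon; result {epsilon, s, t, w}.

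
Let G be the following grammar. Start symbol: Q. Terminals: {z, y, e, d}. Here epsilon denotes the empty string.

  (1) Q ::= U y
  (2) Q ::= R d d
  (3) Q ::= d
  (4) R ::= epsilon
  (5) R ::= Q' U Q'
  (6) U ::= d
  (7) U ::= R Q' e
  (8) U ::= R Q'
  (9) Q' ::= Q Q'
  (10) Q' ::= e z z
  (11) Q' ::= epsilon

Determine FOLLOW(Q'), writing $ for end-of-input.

FIRST(Q): from Q::=U y we get {d, e, y}; from Q::=R d d we get {d, e, y}; from Q::=d we get {d}. So FIRST(Q) = {d, e, y}.
FIRST(Q'): from Q'::=Q Q' we get {d, e, y}; from Q'::=e z z we get {e}; from Q'::=epsilon we get {epsilon}. So FIRST(Q') = {epsilon, d, e, y}.
FIRST(R): from R::=epsilon we get {epsilon}; from R::=Q' U Q' we get {epsilon, d, e, y}. So FIRST(R) = {epsilon, d, e, y}.
FIRST(U): from U::=d we get {d}; from U::=R Q' e we get {d, e, y}; from U::=R Q' we get {epsilon, d, e, y}. So FIRST(U) = {epsilon, d, e, y}.
FOLLOW(Q) includes $ since Q is the start symbol.
FOLLOW(Q): in Q'::=Q Q', Q is followed by Q' with FIRST {epsilon, d, e, y}; in Q'::=Q Q', the suffix after Q is nullable, so FOLLOW(Q) ⊇ FOLLOW(Q') = {d, e, y}. Thus FOLLOW(Q) = {$, d, e, y}.
FOLLOW(R): in Q::=R d d, R is followed by d d with FIRST {d}; in U::=R Q' e, R is followed by Q' e with FIRST {d, e, y}; in U::=R Q', R is followed by Q' with FIRST {epsilon, d, e, y}; in U::=R Q', the suffix after R is nullable, so FOLLOW(R) ⊇ FOLLOW(U) = {d, e, y}. Thus FOLLOW(R) = {d, e, y}.
FOLLOW(U): in Q::=U y, U is followed by y with FIRST {y}; in R::=Q' U Q', U is followed by Q' with FIRST {epsilon, d, e, y}; in R::=Q' U Q', the suffix after U is nullable, so FOLLOW(U) ⊇ FOLLOW(R) = {d, e, y}. Thus FOLLOW(U) = {d, e, y}.
FOLLOW(Q'): in R::=Q' U Q' (occurrence 1), Q' is followed by U Q' with FIRST {epsilon, d, e, y}; in R::=Q' U Q' (occurrence 1), the suffix after Q' is nullable, so FOLLOW(Q') ⊇ FOLLOW(R) = {d, e, y}; in R::=Q' U Q' (occurrence 2), the suffix after Q' is empty, so FOLLOW(Q') ⊇ FOLLOW(R) = {d, e, y}; in U::=R Q' e, Q' is followed by e with FIRST {e}; in U::=R Q', the suffix after Q' is empty, so FOLLOW(Q') ⊇ FOLLOW(U) = {d, e, y}; in Q'::=Q Q', the suffix after Q' is empty (adds nothing new). Thus FOLLOW(Q') = {d, e, y}.

{d, e, y}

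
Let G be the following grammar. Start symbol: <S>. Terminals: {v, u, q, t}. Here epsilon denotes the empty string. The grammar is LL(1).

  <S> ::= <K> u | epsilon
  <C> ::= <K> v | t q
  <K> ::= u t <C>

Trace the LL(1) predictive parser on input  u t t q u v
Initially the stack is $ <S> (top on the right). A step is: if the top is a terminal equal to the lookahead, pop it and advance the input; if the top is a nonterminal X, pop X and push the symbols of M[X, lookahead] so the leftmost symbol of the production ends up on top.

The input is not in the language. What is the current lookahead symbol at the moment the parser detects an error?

v

     Stack        Input          Action
  1  $ <S>        u t t q u v $  expand <S> ::= <K> u
  2  $ u <K>      u t t q u v $  expand <K> ::= u t <C>
  3  $ u <C> t u  u t t q u v $  match u
  4  $ u <C> t    t t q u v $    match t
  5  $ u <C>      t q u v $      expand <C> ::= t q
  6  $ u q t      t q u v $      match t
  7  $ u q        q u v $        match q
  8  $ u          u v $          match u
  9  $            v $            error: stack empty but input remains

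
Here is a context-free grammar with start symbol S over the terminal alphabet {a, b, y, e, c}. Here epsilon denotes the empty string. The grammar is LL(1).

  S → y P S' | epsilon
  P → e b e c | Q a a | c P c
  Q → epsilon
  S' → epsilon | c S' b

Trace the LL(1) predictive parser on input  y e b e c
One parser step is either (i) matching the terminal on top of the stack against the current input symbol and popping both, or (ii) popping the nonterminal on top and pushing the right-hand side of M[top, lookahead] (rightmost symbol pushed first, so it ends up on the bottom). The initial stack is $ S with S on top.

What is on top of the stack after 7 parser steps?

S'

step 1: stack=$ S  input=y e b e c $  — expand S → y P S'
step 2: stack=$ S' P y  input=y e b e c $  — match y
step 3: stack=$ S' P  input=e b e c $  — expand P → e b e c
step 4: stack=$ S' c e b e  input=e b e c $  — match e
step 5: stack=$ S' c e b  input=b e c $  — match b
step 6: stack=$ S' c e  input=e c $  — match e
step 7: stack=$ S' c  input=c $  — match c
Stack after step 7: $ S' (top = S').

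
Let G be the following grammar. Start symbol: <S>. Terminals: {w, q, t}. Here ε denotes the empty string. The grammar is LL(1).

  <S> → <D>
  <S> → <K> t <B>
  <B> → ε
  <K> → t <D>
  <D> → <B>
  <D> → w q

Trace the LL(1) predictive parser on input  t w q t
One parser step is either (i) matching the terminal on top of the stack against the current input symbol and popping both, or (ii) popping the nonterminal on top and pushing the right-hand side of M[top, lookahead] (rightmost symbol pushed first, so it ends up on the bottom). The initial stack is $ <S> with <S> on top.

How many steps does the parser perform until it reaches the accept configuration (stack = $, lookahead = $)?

step 1: stack=$ <S>  input=t w q t $  — expand <S> → <K> t <B>
step 2: stack=$ <B> t <K>  input=t w q t $  — expand <K> → t <D>
step 3: stack=$ <B> t <D> t  input=t w q t $  — match t
step 4: stack=$ <B> t <D>  input=w q t $  — expand <D> → w q
step 5: stack=$ <B> t q w  input=w q t $  — match w
step 6: stack=$ <B> t q  input=q t $  — match q
step 7: stack=$ <B> t  input=t $  — match t
step 8: stack=$ <B>  input=$  — expand <B> → ε
Accept reached after 8 steps.

8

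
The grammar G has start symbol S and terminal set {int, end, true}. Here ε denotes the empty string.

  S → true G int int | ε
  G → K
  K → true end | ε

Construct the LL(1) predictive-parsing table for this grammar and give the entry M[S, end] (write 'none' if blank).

FIRST(S) = {ε, true}
FIRST(K) = {ε, true}
FIRST(G) = {ε, true}  (via K)
FOLLOW(S) includes $ since S is the start symbol.
FOLLOW(S): S appears on no right-hand side. Thus FOLLOW(S) = {$}.
For S → true G int int: FIRST(true G int int) = {true}, so it goes in M[S, t] for t ∈ {true}.
For S → ε: FIRST(ε) = {ε}, so it goes in M[S, t] for t ∈ {}; since ε ∈ FIRST, also for every t ∈ FOLLOW(S) = {$}.
None of these place a production in M[S, end].

none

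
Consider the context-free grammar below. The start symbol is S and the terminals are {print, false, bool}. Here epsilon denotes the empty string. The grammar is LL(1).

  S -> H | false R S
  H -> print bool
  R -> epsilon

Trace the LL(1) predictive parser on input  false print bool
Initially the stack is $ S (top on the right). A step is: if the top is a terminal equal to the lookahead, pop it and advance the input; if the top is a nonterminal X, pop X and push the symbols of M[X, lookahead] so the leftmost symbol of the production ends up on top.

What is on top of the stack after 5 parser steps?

print

     Stack        Input               Action
  1  $ S          false print bool $  expand S -> false R S
  2  $ S R false  false print bool $  match false
  3  $ S R        print bool $        expand R -> epsilon
  4  $ S          print bool $        expand S -> H
  5  $ H          print bool $        expand H -> print bool
Stack after step 5: $ bool print (top = print).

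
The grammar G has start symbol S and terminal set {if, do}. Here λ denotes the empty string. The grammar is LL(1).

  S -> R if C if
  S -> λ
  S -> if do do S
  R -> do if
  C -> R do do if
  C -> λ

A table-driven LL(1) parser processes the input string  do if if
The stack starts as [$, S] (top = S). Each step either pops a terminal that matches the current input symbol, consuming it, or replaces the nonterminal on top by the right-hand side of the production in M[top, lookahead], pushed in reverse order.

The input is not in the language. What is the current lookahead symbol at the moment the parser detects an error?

step 1: stack=$ S  input=do if if $  — expand S -> R if C if
step 2: stack=$ if C if R  input=do if if $  — expand R -> do if
step 3: stack=$ if C if if do  input=do if if $  — match do
step 4: stack=$ if C if if  input=if if $  — match if
step 5: stack=$ if C if  input=if $  — match if
step 6: stack=$ if C  input=$  — error: M[C, $] is empty

$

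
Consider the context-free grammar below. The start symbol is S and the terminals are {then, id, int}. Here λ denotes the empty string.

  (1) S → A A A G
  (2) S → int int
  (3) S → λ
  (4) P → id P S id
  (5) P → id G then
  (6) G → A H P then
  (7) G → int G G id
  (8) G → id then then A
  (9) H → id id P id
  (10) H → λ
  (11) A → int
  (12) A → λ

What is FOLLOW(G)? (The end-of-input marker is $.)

FIRST(P) = {id}
FIRST(H) = {λ, id}
FIRST(A) = {λ, int}
FIRST(G) = {id, int}  (via A H P then)
FIRST(S) = {λ, id, int}  (via A A A G)
FOLLOW(S) includes $ since S is the start symbol.
FOLLOW(S): in P→id P S id, S is followed by id with FIRST {id}. Thus FOLLOW(S) = {$, id}.
FOLLOW(P): in P→id P S id, P is followed by S id with FIRST {id, int}; in G→A H P then, P is followed by then with FIRST {then}; in H→id id P id, P is followed by id with FIRST {id}. Thus FOLLOW(P) = {id, int, then}.
FOLLOW(G): in S→A A A G, the suffix after G is empty, so FOLLOW(G) ⊇ FOLLOW(S) = {$, id}; in P→id G then, G is followed by then with FIRST {then}; in G→int G G id (occurrence 1), G is followed by G id with FIRST {id, int}; in G→int G G id (occurrence 2), G is followed by id with FIRST {id}. Thus FOLLOW(G) = {$, id, int, then}.
FOLLOW(H): in G→A H P then, H is followed by P then with FIRST {id}. Thus FOLLOW(H) = {id}.
FOLLOW(A): in S→A A A G (occurrence 1), A is followed by A A G with FIRST {id, int}; in S→A A A G (occurrence 2), A is followed by A G with FIRST {id, int}; in S→A A A G (occurrence 3), A is followed by G with FIRST {id, int}; in G→A H P then, A is followed by H P then with FIRST {id}; in G→id then then A, the suffix after A is empty, so FOLLOW(A) ⊇ FOLLOW(G) = {$, id, int, then}. Thus FOLLOW(A) = {$, id, int, then}.

{$, id, int, then}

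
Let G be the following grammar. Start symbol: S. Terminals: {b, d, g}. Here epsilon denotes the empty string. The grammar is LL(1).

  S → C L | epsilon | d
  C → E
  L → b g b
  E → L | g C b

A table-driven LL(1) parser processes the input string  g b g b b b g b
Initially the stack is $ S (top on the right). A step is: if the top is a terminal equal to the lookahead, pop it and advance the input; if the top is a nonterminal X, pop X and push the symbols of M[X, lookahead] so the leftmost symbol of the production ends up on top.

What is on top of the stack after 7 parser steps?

b

     Stack      Input              Action
  1  $ S        g b g b b b g b $  expand S → C L
  2  $ L C      g b g b b b g b $  expand C → E
  3  $ L E      g b g b b b g b $  expand E → g C b
  4  $ L b C g  g b g b b b g b $  match g
  5  $ L b C    b g b b b g b $    expand C → E
  6  $ L b E    b g b b b g b $    expand E → L
  7  $ L b L    b g b b b g b $    expand L → b g b
Stack after step 7: $ L b b g b (top = b).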